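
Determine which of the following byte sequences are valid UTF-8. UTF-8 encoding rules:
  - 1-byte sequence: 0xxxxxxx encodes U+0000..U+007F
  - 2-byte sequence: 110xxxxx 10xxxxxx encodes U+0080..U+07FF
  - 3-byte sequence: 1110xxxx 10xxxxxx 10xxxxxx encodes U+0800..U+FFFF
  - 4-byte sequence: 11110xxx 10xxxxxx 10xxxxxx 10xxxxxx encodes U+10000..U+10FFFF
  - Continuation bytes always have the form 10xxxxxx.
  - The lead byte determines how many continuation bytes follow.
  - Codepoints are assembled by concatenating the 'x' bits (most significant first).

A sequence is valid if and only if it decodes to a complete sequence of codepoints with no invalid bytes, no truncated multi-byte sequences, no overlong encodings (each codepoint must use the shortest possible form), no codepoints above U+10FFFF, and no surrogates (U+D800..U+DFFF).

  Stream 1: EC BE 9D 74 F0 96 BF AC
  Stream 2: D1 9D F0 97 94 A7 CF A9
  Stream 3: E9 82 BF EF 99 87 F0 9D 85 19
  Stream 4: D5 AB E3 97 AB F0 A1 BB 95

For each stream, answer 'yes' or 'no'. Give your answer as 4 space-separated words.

Answer: yes yes no yes

Derivation:
Stream 1: decodes cleanly. VALID
Stream 2: decodes cleanly. VALID
Stream 3: error at byte offset 9. INVALID
Stream 4: decodes cleanly. VALID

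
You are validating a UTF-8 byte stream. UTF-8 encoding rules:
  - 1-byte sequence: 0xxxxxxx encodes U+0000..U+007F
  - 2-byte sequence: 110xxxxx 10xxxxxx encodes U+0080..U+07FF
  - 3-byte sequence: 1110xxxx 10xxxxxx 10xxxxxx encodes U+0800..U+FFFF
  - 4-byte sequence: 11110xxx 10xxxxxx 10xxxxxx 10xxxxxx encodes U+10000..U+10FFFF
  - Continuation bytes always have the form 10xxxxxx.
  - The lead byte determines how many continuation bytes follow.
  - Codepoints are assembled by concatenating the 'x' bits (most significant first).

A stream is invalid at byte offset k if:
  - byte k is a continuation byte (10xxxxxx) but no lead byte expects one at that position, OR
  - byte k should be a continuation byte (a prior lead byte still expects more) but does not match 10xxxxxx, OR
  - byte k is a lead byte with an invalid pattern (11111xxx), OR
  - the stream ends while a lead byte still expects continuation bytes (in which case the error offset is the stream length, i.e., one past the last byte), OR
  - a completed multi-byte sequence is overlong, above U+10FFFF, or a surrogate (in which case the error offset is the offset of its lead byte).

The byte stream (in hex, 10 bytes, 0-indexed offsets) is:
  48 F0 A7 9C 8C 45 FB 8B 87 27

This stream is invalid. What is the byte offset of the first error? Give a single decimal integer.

Answer: 6

Derivation:
Byte[0]=48: 1-byte ASCII. cp=U+0048
Byte[1]=F0: 4-byte lead, need 3 cont bytes. acc=0x0
Byte[2]=A7: continuation. acc=(acc<<6)|0x27=0x27
Byte[3]=9C: continuation. acc=(acc<<6)|0x1C=0x9DC
Byte[4]=8C: continuation. acc=(acc<<6)|0x0C=0x2770C
Completed: cp=U+2770C (starts at byte 1)
Byte[5]=45: 1-byte ASCII. cp=U+0045
Byte[6]=FB: INVALID lead byte (not 0xxx/110x/1110/11110)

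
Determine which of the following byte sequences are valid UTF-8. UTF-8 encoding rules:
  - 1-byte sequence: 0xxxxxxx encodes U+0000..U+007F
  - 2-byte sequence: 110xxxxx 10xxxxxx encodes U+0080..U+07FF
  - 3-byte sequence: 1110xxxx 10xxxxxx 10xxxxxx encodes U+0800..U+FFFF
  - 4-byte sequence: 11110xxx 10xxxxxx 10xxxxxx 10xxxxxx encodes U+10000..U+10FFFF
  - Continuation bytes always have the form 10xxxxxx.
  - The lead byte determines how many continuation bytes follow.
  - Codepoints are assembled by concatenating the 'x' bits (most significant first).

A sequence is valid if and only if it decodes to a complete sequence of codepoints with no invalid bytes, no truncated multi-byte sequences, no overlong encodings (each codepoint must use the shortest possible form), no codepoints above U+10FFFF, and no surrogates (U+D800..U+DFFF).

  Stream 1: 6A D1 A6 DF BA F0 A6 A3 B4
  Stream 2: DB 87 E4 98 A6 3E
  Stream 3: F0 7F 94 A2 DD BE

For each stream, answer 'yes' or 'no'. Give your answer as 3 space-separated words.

Answer: yes yes no

Derivation:
Stream 1: decodes cleanly. VALID
Stream 2: decodes cleanly. VALID
Stream 3: error at byte offset 1. INVALID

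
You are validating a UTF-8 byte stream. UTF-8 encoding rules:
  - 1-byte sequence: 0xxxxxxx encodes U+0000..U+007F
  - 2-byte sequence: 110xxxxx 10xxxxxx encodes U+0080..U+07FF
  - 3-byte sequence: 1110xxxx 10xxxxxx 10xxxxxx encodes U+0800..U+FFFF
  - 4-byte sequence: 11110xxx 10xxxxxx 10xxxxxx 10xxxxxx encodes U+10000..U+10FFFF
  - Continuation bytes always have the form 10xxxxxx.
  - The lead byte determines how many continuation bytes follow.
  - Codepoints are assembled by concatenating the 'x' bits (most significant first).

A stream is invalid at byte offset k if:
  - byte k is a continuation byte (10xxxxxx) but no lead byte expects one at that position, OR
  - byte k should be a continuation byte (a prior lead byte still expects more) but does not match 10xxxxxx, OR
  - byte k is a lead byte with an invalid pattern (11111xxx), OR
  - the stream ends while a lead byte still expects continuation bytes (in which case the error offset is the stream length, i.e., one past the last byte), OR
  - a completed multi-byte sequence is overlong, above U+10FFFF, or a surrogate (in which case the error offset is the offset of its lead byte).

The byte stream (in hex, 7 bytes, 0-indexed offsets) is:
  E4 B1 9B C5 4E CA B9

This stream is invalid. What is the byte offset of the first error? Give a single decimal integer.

Answer: 4

Derivation:
Byte[0]=E4: 3-byte lead, need 2 cont bytes. acc=0x4
Byte[1]=B1: continuation. acc=(acc<<6)|0x31=0x131
Byte[2]=9B: continuation. acc=(acc<<6)|0x1B=0x4C5B
Completed: cp=U+4C5B (starts at byte 0)
Byte[3]=C5: 2-byte lead, need 1 cont bytes. acc=0x5
Byte[4]=4E: expected 10xxxxxx continuation. INVALID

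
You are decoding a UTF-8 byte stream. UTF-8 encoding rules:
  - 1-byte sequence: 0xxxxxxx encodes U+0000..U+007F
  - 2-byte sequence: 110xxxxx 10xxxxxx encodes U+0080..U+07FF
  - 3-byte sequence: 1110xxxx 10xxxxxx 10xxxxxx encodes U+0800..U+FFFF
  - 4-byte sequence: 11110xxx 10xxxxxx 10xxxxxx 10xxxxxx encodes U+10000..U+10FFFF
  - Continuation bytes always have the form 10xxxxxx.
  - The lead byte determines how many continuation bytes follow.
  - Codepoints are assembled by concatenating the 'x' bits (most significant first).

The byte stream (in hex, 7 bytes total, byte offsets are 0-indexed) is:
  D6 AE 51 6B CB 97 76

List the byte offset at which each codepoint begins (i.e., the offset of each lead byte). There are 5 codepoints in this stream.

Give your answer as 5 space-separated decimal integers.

Byte[0]=D6: 2-byte lead, need 1 cont bytes. acc=0x16
Byte[1]=AE: continuation. acc=(acc<<6)|0x2E=0x5AE
Completed: cp=U+05AE (starts at byte 0)
Byte[2]=51: 1-byte ASCII. cp=U+0051
Byte[3]=6B: 1-byte ASCII. cp=U+006B
Byte[4]=CB: 2-byte lead, need 1 cont bytes. acc=0xB
Byte[5]=97: continuation. acc=(acc<<6)|0x17=0x2D7
Completed: cp=U+02D7 (starts at byte 4)
Byte[6]=76: 1-byte ASCII. cp=U+0076

Answer: 0 2 3 4 6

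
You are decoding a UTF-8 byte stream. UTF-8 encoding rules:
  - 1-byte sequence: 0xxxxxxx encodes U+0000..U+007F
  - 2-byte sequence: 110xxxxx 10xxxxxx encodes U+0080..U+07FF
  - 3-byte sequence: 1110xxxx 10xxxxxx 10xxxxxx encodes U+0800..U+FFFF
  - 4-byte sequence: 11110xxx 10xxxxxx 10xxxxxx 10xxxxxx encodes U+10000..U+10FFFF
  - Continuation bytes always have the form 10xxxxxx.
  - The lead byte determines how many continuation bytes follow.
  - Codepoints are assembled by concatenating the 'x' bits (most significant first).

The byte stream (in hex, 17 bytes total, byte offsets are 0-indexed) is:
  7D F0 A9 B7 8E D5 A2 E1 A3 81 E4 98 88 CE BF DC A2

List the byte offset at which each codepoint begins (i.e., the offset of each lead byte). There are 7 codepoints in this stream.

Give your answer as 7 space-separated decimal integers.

Byte[0]=7D: 1-byte ASCII. cp=U+007D
Byte[1]=F0: 4-byte lead, need 3 cont bytes. acc=0x0
Byte[2]=A9: continuation. acc=(acc<<6)|0x29=0x29
Byte[3]=B7: continuation. acc=(acc<<6)|0x37=0xA77
Byte[4]=8E: continuation. acc=(acc<<6)|0x0E=0x29DCE
Completed: cp=U+29DCE (starts at byte 1)
Byte[5]=D5: 2-byte lead, need 1 cont bytes. acc=0x15
Byte[6]=A2: continuation. acc=(acc<<6)|0x22=0x562
Completed: cp=U+0562 (starts at byte 5)
Byte[7]=E1: 3-byte lead, need 2 cont bytes. acc=0x1
Byte[8]=A3: continuation. acc=(acc<<6)|0x23=0x63
Byte[9]=81: continuation. acc=(acc<<6)|0x01=0x18C1
Completed: cp=U+18C1 (starts at byte 7)
Byte[10]=E4: 3-byte lead, need 2 cont bytes. acc=0x4
Byte[11]=98: continuation. acc=(acc<<6)|0x18=0x118
Byte[12]=88: continuation. acc=(acc<<6)|0x08=0x4608
Completed: cp=U+4608 (starts at byte 10)
Byte[13]=CE: 2-byte lead, need 1 cont bytes. acc=0xE
Byte[14]=BF: continuation. acc=(acc<<6)|0x3F=0x3BF
Completed: cp=U+03BF (starts at byte 13)
Byte[15]=DC: 2-byte lead, need 1 cont bytes. acc=0x1C
Byte[16]=A2: continuation. acc=(acc<<6)|0x22=0x722
Completed: cp=U+0722 (starts at byte 15)

Answer: 0 1 5 7 10 13 15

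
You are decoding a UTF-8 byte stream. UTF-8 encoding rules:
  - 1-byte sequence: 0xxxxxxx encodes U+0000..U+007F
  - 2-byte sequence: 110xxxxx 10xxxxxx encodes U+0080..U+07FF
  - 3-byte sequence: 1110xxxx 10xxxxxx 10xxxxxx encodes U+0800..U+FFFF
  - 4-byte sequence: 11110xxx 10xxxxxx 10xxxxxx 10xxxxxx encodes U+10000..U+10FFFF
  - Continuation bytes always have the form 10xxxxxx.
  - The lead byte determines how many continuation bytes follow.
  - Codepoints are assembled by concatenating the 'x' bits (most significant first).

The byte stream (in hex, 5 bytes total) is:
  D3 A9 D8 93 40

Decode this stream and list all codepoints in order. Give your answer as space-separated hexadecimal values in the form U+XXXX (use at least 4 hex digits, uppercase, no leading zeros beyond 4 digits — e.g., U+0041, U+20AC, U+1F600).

Answer: U+04E9 U+0613 U+0040

Derivation:
Byte[0]=D3: 2-byte lead, need 1 cont bytes. acc=0x13
Byte[1]=A9: continuation. acc=(acc<<6)|0x29=0x4E9
Completed: cp=U+04E9 (starts at byte 0)
Byte[2]=D8: 2-byte lead, need 1 cont bytes. acc=0x18
Byte[3]=93: continuation. acc=(acc<<6)|0x13=0x613
Completed: cp=U+0613 (starts at byte 2)
Byte[4]=40: 1-byte ASCII. cp=U+0040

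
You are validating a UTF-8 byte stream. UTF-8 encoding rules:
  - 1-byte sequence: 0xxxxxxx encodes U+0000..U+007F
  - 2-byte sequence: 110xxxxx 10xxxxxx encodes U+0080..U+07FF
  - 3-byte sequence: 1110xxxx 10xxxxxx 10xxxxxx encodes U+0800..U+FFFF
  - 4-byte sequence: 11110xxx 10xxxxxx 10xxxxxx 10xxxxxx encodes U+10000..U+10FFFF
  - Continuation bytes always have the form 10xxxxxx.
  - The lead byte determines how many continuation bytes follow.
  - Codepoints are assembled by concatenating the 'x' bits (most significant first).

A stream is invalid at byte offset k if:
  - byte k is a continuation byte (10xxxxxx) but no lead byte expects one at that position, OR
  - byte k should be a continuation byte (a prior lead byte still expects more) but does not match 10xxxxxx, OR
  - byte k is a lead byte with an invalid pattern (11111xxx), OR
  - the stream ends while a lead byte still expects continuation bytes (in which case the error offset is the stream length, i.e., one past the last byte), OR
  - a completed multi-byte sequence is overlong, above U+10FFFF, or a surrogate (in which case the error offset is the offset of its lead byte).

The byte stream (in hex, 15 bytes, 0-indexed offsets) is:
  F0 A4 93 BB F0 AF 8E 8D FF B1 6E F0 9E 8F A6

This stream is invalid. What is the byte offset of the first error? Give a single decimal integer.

Byte[0]=F0: 4-byte lead, need 3 cont bytes. acc=0x0
Byte[1]=A4: continuation. acc=(acc<<6)|0x24=0x24
Byte[2]=93: continuation. acc=(acc<<6)|0x13=0x913
Byte[3]=BB: continuation. acc=(acc<<6)|0x3B=0x244FB
Completed: cp=U+244FB (starts at byte 0)
Byte[4]=F0: 4-byte lead, need 3 cont bytes. acc=0x0
Byte[5]=AF: continuation. acc=(acc<<6)|0x2F=0x2F
Byte[6]=8E: continuation. acc=(acc<<6)|0x0E=0xBCE
Byte[7]=8D: continuation. acc=(acc<<6)|0x0D=0x2F38D
Completed: cp=U+2F38D (starts at byte 4)
Byte[8]=FF: INVALID lead byte (not 0xxx/110x/1110/11110)

Answer: 8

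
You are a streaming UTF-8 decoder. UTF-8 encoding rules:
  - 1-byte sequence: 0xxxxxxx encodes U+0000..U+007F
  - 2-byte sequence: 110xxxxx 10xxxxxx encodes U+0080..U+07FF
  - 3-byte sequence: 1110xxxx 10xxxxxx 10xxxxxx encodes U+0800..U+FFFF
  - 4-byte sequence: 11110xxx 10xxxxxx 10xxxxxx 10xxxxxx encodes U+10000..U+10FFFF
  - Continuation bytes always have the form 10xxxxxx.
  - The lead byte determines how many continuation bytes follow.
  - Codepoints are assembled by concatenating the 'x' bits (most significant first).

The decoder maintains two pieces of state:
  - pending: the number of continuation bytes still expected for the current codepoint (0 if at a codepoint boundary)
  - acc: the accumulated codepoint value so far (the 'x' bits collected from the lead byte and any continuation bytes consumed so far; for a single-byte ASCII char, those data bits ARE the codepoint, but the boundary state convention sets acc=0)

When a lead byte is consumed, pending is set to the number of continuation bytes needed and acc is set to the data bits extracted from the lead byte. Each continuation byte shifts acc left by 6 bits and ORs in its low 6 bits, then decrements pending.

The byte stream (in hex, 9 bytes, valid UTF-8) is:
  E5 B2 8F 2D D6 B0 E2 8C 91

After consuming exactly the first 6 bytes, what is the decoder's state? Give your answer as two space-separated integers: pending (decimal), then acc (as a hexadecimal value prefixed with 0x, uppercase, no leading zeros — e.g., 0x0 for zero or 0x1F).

Byte[0]=E5: 3-byte lead. pending=2, acc=0x5
Byte[1]=B2: continuation. acc=(acc<<6)|0x32=0x172, pending=1
Byte[2]=8F: continuation. acc=(acc<<6)|0x0F=0x5C8F, pending=0
Byte[3]=2D: 1-byte. pending=0, acc=0x0
Byte[4]=D6: 2-byte lead. pending=1, acc=0x16
Byte[5]=B0: continuation. acc=(acc<<6)|0x30=0x5B0, pending=0

Answer: 0 0x5B0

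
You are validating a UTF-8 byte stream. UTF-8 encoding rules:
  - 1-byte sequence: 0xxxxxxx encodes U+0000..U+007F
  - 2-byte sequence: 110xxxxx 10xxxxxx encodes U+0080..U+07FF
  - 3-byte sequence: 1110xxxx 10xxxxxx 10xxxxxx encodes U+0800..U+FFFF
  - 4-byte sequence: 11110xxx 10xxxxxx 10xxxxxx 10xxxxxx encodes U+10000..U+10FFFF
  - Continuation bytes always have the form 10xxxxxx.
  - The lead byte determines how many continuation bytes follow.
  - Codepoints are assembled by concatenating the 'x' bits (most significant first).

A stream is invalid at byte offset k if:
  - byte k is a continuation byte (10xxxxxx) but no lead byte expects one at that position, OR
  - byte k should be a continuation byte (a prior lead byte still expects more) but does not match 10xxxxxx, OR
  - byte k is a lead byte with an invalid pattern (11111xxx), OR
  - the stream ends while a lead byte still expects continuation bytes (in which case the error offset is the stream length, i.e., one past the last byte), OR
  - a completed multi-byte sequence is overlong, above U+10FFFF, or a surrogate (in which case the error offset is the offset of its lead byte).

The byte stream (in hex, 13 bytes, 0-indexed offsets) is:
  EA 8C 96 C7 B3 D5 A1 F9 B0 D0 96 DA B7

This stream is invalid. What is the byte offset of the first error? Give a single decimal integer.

Answer: 7

Derivation:
Byte[0]=EA: 3-byte lead, need 2 cont bytes. acc=0xA
Byte[1]=8C: continuation. acc=(acc<<6)|0x0C=0x28C
Byte[2]=96: continuation. acc=(acc<<6)|0x16=0xA316
Completed: cp=U+A316 (starts at byte 0)
Byte[3]=C7: 2-byte lead, need 1 cont bytes. acc=0x7
Byte[4]=B3: continuation. acc=(acc<<6)|0x33=0x1F3
Completed: cp=U+01F3 (starts at byte 3)
Byte[5]=D5: 2-byte lead, need 1 cont bytes. acc=0x15
Byte[6]=A1: continuation. acc=(acc<<6)|0x21=0x561
Completed: cp=U+0561 (starts at byte 5)
Byte[7]=F9: INVALID lead byte (not 0xxx/110x/1110/11110)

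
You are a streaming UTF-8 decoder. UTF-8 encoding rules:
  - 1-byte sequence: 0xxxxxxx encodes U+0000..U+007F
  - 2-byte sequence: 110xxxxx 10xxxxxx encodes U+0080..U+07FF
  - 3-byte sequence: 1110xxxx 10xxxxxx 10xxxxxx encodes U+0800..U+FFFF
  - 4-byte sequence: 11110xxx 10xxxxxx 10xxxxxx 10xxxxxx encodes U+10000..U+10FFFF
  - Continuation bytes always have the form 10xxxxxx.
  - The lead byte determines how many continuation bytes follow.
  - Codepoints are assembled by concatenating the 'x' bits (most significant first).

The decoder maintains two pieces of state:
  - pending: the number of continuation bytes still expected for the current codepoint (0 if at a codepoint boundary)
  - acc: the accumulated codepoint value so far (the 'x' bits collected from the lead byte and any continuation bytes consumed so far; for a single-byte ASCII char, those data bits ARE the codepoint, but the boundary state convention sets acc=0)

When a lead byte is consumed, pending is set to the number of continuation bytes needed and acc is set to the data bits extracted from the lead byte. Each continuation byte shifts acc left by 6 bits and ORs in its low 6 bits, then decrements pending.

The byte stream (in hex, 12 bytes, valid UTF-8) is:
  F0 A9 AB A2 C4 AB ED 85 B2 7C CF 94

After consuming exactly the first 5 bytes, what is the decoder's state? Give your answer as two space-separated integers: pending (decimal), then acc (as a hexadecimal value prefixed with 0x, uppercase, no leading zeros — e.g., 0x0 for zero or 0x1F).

Answer: 1 0x4

Derivation:
Byte[0]=F0: 4-byte lead. pending=3, acc=0x0
Byte[1]=A9: continuation. acc=(acc<<6)|0x29=0x29, pending=2
Byte[2]=AB: continuation. acc=(acc<<6)|0x2B=0xA6B, pending=1
Byte[3]=A2: continuation. acc=(acc<<6)|0x22=0x29AE2, pending=0
Byte[4]=C4: 2-byte lead. pending=1, acc=0x4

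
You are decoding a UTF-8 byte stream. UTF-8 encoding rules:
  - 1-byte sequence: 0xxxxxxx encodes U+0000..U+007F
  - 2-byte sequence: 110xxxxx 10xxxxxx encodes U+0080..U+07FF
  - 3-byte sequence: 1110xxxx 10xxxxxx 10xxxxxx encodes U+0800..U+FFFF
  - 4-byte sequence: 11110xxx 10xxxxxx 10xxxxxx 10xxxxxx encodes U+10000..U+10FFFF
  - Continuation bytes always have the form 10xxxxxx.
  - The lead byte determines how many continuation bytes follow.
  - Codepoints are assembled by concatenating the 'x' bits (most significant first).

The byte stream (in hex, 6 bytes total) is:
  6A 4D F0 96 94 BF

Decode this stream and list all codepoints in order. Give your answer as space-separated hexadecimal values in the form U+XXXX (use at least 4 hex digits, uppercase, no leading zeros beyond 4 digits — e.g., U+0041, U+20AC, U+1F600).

Byte[0]=6A: 1-byte ASCII. cp=U+006A
Byte[1]=4D: 1-byte ASCII. cp=U+004D
Byte[2]=F0: 4-byte lead, need 3 cont bytes. acc=0x0
Byte[3]=96: continuation. acc=(acc<<6)|0x16=0x16
Byte[4]=94: continuation. acc=(acc<<6)|0x14=0x594
Byte[5]=BF: continuation. acc=(acc<<6)|0x3F=0x1653F
Completed: cp=U+1653F (starts at byte 2)

Answer: U+006A U+004D U+1653F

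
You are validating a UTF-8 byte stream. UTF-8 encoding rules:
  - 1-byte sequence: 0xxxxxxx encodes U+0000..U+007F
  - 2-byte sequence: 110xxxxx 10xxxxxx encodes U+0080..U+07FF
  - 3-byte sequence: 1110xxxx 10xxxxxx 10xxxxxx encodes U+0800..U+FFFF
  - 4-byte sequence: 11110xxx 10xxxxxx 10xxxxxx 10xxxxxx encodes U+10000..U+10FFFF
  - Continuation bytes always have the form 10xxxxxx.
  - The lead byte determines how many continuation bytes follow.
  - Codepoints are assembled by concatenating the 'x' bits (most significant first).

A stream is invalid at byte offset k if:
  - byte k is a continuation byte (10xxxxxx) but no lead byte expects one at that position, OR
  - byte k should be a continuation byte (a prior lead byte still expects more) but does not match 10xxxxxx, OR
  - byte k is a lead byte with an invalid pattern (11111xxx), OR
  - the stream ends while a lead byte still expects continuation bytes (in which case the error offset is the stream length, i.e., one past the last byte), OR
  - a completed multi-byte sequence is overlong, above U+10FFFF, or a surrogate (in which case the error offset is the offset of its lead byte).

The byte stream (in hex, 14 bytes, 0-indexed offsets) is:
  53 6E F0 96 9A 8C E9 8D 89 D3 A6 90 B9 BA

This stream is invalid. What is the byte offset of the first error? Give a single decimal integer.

Answer: 11

Derivation:
Byte[0]=53: 1-byte ASCII. cp=U+0053
Byte[1]=6E: 1-byte ASCII. cp=U+006E
Byte[2]=F0: 4-byte lead, need 3 cont bytes. acc=0x0
Byte[3]=96: continuation. acc=(acc<<6)|0x16=0x16
Byte[4]=9A: continuation. acc=(acc<<6)|0x1A=0x59A
Byte[5]=8C: continuation. acc=(acc<<6)|0x0C=0x1668C
Completed: cp=U+1668C (starts at byte 2)
Byte[6]=E9: 3-byte lead, need 2 cont bytes. acc=0x9
Byte[7]=8D: continuation. acc=(acc<<6)|0x0D=0x24D
Byte[8]=89: continuation. acc=(acc<<6)|0x09=0x9349
Completed: cp=U+9349 (starts at byte 6)
Byte[9]=D3: 2-byte lead, need 1 cont bytes. acc=0x13
Byte[10]=A6: continuation. acc=(acc<<6)|0x26=0x4E6
Completed: cp=U+04E6 (starts at byte 9)
Byte[11]=90: INVALID lead byte (not 0xxx/110x/1110/11110)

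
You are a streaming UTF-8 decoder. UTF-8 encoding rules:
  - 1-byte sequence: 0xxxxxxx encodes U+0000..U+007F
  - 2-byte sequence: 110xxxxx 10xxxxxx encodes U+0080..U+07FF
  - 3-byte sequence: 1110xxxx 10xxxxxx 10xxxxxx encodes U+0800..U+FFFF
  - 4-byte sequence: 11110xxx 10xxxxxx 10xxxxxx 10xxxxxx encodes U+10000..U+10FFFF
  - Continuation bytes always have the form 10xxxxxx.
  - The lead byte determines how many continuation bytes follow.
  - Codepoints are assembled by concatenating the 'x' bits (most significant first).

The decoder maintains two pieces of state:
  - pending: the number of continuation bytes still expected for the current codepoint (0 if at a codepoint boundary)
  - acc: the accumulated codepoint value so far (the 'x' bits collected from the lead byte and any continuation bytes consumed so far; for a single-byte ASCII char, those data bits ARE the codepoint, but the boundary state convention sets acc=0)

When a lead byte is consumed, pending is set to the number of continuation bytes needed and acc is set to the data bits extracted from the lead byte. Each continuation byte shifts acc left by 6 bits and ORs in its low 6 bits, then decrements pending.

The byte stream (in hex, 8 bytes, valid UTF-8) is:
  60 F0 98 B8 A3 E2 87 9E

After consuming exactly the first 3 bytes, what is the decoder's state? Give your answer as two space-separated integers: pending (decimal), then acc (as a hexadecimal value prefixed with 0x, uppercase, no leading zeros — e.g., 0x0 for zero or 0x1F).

Byte[0]=60: 1-byte. pending=0, acc=0x0
Byte[1]=F0: 4-byte lead. pending=3, acc=0x0
Byte[2]=98: continuation. acc=(acc<<6)|0x18=0x18, pending=2

Answer: 2 0x18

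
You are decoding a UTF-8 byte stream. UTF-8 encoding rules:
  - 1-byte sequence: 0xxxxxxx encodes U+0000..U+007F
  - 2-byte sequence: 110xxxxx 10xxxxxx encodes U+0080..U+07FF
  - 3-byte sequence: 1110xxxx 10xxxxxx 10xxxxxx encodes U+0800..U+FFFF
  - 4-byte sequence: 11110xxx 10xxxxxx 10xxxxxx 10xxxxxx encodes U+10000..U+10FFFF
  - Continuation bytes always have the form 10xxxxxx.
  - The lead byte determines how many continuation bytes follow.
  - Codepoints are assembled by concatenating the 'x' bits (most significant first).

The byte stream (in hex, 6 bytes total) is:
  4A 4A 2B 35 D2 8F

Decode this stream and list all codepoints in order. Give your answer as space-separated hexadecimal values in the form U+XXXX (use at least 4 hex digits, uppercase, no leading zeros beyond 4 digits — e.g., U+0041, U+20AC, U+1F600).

Answer: U+004A U+004A U+002B U+0035 U+048F

Derivation:
Byte[0]=4A: 1-byte ASCII. cp=U+004A
Byte[1]=4A: 1-byte ASCII. cp=U+004A
Byte[2]=2B: 1-byte ASCII. cp=U+002B
Byte[3]=35: 1-byte ASCII. cp=U+0035
Byte[4]=D2: 2-byte lead, need 1 cont bytes. acc=0x12
Byte[5]=8F: continuation. acc=(acc<<6)|0x0F=0x48F
Completed: cp=U+048F (starts at byte 4)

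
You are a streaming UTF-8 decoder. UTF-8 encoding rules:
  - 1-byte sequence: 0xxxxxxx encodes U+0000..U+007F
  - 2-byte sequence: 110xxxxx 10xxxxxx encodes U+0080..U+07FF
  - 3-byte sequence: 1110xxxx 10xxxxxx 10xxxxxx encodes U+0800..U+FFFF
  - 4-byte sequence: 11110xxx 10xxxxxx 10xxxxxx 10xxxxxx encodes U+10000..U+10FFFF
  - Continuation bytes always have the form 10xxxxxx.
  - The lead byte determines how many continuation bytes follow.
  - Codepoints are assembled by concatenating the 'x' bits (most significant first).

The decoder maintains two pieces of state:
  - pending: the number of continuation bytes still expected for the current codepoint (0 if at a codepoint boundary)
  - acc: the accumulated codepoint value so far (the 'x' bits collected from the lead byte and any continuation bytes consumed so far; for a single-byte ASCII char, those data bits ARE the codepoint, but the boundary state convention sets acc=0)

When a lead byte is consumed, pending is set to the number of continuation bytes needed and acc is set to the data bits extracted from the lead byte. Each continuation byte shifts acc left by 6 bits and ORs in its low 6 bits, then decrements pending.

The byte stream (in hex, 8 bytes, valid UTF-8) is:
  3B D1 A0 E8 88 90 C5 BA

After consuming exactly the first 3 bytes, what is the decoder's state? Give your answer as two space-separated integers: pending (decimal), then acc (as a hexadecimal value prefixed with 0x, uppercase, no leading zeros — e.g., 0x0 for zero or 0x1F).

Byte[0]=3B: 1-byte. pending=0, acc=0x0
Byte[1]=D1: 2-byte lead. pending=1, acc=0x11
Byte[2]=A0: continuation. acc=(acc<<6)|0x20=0x460, pending=0

Answer: 0 0x460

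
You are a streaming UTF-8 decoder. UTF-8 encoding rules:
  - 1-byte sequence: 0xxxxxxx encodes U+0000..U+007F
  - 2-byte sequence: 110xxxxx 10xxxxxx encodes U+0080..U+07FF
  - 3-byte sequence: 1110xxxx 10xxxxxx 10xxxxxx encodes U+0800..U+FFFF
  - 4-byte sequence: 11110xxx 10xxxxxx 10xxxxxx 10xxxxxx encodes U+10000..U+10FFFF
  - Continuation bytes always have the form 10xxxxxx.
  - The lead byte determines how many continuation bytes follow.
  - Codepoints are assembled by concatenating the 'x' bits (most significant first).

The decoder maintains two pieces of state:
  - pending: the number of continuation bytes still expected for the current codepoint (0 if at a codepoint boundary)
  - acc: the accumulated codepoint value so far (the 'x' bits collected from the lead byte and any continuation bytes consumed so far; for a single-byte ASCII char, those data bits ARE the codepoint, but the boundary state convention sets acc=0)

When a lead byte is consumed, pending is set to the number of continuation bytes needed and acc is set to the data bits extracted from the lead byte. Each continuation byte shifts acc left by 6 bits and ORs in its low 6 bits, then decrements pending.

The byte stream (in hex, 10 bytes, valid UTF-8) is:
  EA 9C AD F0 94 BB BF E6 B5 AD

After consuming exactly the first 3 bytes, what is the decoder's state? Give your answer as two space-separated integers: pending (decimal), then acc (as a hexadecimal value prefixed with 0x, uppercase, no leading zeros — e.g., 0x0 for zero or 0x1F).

Byte[0]=EA: 3-byte lead. pending=2, acc=0xA
Byte[1]=9C: continuation. acc=(acc<<6)|0x1C=0x29C, pending=1
Byte[2]=AD: continuation. acc=(acc<<6)|0x2D=0xA72D, pending=0

Answer: 0 0xA72D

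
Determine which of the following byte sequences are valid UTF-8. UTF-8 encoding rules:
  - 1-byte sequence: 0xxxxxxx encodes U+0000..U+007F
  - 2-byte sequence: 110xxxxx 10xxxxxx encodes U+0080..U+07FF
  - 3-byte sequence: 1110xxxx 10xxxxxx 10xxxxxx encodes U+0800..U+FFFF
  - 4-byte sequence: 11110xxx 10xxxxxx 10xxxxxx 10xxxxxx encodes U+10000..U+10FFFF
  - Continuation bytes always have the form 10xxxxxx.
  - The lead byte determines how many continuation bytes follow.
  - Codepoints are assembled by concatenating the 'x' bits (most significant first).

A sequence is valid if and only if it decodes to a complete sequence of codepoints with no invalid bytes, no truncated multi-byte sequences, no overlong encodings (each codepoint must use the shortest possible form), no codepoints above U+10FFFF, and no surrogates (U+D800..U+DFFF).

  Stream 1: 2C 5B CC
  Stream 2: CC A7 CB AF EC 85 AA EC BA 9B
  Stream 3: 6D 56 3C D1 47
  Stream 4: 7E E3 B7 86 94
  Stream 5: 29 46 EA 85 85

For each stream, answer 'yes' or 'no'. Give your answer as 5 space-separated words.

Stream 1: error at byte offset 3. INVALID
Stream 2: decodes cleanly. VALID
Stream 3: error at byte offset 4. INVALID
Stream 4: error at byte offset 4. INVALID
Stream 5: decodes cleanly. VALID

Answer: no yes no no yes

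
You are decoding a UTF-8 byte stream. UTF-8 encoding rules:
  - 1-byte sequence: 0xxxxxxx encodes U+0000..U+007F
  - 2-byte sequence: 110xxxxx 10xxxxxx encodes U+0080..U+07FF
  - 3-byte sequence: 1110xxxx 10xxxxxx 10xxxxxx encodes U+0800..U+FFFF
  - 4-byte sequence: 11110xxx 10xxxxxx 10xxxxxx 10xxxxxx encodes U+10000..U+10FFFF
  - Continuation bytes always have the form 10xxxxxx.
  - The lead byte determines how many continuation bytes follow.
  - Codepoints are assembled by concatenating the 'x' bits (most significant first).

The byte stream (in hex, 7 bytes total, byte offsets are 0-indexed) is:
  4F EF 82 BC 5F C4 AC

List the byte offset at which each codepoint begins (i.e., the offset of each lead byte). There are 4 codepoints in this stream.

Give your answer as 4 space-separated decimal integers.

Answer: 0 1 4 5

Derivation:
Byte[0]=4F: 1-byte ASCII. cp=U+004F
Byte[1]=EF: 3-byte lead, need 2 cont bytes. acc=0xF
Byte[2]=82: continuation. acc=(acc<<6)|0x02=0x3C2
Byte[3]=BC: continuation. acc=(acc<<6)|0x3C=0xF0BC
Completed: cp=U+F0BC (starts at byte 1)
Byte[4]=5F: 1-byte ASCII. cp=U+005F
Byte[5]=C4: 2-byte lead, need 1 cont bytes. acc=0x4
Byte[6]=AC: continuation. acc=(acc<<6)|0x2C=0x12C
Completed: cp=U+012C (starts at byte 5)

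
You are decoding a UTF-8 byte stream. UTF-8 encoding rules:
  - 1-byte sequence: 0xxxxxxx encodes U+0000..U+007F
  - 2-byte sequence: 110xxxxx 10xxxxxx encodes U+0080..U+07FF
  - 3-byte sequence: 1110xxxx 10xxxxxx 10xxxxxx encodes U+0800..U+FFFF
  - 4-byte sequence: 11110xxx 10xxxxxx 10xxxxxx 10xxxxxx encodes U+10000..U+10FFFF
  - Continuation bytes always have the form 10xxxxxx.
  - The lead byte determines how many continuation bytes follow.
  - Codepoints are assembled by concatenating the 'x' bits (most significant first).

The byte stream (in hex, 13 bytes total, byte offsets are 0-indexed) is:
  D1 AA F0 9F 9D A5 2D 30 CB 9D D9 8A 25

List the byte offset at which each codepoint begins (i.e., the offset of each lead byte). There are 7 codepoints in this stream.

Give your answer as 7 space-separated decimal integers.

Answer: 0 2 6 7 8 10 12

Derivation:
Byte[0]=D1: 2-byte lead, need 1 cont bytes. acc=0x11
Byte[1]=AA: continuation. acc=(acc<<6)|0x2A=0x46A
Completed: cp=U+046A (starts at byte 0)
Byte[2]=F0: 4-byte lead, need 3 cont bytes. acc=0x0
Byte[3]=9F: continuation. acc=(acc<<6)|0x1F=0x1F
Byte[4]=9D: continuation. acc=(acc<<6)|0x1D=0x7DD
Byte[5]=A5: continuation. acc=(acc<<6)|0x25=0x1F765
Completed: cp=U+1F765 (starts at byte 2)
Byte[6]=2D: 1-byte ASCII. cp=U+002D
Byte[7]=30: 1-byte ASCII. cp=U+0030
Byte[8]=CB: 2-byte lead, need 1 cont bytes. acc=0xB
Byte[9]=9D: continuation. acc=(acc<<6)|0x1D=0x2DD
Completed: cp=U+02DD (starts at byte 8)
Byte[10]=D9: 2-byte lead, need 1 cont bytes. acc=0x19
Byte[11]=8A: continuation. acc=(acc<<6)|0x0A=0x64A
Completed: cp=U+064A (starts at byte 10)
Byte[12]=25: 1-byte ASCII. cp=U+0025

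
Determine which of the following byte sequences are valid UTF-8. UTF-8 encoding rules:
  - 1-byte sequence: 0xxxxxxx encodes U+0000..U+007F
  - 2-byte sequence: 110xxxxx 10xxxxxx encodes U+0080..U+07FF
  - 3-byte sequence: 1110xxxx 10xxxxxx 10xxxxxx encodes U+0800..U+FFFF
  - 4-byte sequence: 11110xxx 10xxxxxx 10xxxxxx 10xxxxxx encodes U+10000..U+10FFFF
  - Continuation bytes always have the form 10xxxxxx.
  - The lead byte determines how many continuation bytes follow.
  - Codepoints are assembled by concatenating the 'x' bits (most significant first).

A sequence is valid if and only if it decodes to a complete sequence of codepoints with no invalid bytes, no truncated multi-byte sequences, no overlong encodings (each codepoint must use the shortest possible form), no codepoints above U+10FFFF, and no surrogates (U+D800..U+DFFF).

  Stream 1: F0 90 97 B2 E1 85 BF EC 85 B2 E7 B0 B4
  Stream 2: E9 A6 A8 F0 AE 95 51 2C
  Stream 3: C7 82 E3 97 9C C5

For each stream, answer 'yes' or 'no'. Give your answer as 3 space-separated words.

Answer: yes no no

Derivation:
Stream 1: decodes cleanly. VALID
Stream 2: error at byte offset 6. INVALID
Stream 3: error at byte offset 6. INVALID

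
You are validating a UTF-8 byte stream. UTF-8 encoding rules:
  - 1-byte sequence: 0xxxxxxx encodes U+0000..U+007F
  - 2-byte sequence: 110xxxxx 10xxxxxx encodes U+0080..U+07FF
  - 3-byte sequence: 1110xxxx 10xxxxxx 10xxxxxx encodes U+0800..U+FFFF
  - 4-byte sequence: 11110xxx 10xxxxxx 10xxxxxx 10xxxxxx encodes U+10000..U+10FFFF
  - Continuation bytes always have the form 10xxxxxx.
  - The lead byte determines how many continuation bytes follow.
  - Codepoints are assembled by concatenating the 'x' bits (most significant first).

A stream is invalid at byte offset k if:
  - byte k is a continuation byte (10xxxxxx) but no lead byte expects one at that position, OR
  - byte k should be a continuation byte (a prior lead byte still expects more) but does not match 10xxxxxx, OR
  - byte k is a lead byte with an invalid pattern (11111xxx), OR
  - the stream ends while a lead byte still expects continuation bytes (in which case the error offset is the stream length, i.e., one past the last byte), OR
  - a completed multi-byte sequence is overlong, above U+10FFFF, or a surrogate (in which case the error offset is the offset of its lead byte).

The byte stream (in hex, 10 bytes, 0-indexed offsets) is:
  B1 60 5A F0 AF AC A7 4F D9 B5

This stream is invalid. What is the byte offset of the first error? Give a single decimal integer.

Answer: 0

Derivation:
Byte[0]=B1: INVALID lead byte (not 0xxx/110x/1110/11110)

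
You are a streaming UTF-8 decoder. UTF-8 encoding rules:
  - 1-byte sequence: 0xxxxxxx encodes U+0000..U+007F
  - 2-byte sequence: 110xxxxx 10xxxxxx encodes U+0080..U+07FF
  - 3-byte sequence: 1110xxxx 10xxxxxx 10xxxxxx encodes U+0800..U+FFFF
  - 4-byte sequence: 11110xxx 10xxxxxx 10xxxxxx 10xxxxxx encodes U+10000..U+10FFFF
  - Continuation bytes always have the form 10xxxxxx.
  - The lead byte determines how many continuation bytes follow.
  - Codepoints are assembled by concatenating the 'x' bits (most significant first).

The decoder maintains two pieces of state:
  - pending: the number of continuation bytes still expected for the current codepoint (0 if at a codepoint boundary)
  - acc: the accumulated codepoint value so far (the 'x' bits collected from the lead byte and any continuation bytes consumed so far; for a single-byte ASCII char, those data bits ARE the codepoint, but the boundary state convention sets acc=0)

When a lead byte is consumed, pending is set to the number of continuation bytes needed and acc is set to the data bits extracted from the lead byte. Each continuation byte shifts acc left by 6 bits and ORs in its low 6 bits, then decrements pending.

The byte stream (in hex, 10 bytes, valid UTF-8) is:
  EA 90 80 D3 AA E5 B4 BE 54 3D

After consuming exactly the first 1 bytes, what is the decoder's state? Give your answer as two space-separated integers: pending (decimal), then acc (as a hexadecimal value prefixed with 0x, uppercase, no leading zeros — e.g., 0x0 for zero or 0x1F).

Byte[0]=EA: 3-byte lead. pending=2, acc=0xA

Answer: 2 0xA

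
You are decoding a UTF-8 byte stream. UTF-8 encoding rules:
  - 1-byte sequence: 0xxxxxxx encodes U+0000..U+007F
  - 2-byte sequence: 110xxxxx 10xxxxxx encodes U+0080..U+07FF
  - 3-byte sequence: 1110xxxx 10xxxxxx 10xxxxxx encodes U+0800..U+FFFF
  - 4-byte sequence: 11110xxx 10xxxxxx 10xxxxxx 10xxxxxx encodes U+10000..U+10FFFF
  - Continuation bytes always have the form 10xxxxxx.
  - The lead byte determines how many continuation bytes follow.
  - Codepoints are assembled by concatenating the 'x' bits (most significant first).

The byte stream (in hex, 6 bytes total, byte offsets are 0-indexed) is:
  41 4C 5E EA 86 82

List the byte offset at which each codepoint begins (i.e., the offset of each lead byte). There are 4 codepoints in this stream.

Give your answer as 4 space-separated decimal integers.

Answer: 0 1 2 3

Derivation:
Byte[0]=41: 1-byte ASCII. cp=U+0041
Byte[1]=4C: 1-byte ASCII. cp=U+004C
Byte[2]=5E: 1-byte ASCII. cp=U+005E
Byte[3]=EA: 3-byte lead, need 2 cont bytes. acc=0xA
Byte[4]=86: continuation. acc=(acc<<6)|0x06=0x286
Byte[5]=82: continuation. acc=(acc<<6)|0x02=0xA182
Completed: cp=U+A182 (starts at byte 3)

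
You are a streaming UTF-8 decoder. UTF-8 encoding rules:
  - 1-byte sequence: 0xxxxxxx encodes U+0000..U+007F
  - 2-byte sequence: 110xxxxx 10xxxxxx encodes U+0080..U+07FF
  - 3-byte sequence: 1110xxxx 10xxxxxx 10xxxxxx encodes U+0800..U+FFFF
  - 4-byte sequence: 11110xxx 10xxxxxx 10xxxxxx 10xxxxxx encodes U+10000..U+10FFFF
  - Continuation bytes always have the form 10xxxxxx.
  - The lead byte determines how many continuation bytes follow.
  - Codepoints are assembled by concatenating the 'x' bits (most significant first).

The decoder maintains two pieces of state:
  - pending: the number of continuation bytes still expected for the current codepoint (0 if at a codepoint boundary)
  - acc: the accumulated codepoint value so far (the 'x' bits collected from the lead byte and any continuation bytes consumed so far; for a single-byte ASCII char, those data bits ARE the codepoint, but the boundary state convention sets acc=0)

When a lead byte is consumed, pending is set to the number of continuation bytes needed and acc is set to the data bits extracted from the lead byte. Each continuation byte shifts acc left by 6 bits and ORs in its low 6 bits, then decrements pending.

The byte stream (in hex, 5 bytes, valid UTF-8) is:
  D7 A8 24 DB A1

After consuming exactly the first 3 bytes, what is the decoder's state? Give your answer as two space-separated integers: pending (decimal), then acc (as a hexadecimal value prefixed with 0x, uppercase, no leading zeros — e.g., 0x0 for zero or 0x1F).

Answer: 0 0x0

Derivation:
Byte[0]=D7: 2-byte lead. pending=1, acc=0x17
Byte[1]=A8: continuation. acc=(acc<<6)|0x28=0x5E8, pending=0
Byte[2]=24: 1-byte. pending=0, acc=0x0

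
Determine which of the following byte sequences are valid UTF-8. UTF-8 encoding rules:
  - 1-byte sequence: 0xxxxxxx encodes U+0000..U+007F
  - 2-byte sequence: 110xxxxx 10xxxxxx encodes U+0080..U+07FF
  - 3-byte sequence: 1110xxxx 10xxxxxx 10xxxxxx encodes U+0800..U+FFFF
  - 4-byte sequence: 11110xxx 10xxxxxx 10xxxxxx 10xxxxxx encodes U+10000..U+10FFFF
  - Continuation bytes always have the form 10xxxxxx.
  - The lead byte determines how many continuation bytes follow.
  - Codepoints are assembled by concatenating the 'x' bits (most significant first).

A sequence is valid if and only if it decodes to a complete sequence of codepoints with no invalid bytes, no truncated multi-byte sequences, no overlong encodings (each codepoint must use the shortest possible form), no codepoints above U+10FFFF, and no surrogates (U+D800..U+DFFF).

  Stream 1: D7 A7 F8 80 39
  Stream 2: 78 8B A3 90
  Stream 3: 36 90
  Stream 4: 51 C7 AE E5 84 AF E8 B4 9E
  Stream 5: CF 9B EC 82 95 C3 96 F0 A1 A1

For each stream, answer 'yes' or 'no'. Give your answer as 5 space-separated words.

Answer: no no no yes no

Derivation:
Stream 1: error at byte offset 2. INVALID
Stream 2: error at byte offset 1. INVALID
Stream 3: error at byte offset 1. INVALID
Stream 4: decodes cleanly. VALID
Stream 5: error at byte offset 10. INVALID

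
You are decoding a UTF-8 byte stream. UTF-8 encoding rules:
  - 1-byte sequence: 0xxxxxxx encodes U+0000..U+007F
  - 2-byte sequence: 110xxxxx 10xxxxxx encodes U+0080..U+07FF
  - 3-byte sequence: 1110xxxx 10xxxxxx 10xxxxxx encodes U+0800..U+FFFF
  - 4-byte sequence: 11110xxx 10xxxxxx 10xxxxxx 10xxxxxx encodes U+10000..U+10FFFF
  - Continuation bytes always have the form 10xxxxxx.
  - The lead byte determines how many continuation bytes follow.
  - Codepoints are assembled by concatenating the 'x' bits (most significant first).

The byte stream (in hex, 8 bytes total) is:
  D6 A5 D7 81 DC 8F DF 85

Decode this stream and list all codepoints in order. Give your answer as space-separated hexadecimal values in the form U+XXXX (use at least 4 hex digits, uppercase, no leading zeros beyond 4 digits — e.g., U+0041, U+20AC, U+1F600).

Byte[0]=D6: 2-byte lead, need 1 cont bytes. acc=0x16
Byte[1]=A5: continuation. acc=(acc<<6)|0x25=0x5A5
Completed: cp=U+05A5 (starts at byte 0)
Byte[2]=D7: 2-byte lead, need 1 cont bytes. acc=0x17
Byte[3]=81: continuation. acc=(acc<<6)|0x01=0x5C1
Completed: cp=U+05C1 (starts at byte 2)
Byte[4]=DC: 2-byte lead, need 1 cont bytes. acc=0x1C
Byte[5]=8F: continuation. acc=(acc<<6)|0x0F=0x70F
Completed: cp=U+070F (starts at byte 4)
Byte[6]=DF: 2-byte lead, need 1 cont bytes. acc=0x1F
Byte[7]=85: continuation. acc=(acc<<6)|0x05=0x7C5
Completed: cp=U+07C5 (starts at byte 6)

Answer: U+05A5 U+05C1 U+070F U+07C5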